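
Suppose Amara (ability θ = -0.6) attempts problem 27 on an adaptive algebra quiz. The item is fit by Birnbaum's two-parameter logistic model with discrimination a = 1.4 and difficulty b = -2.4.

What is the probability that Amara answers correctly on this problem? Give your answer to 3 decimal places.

P(θ) = 1 / (1 + exp(−a(θ − b)))
Exponent: 1.4 × (-0.6 − (-2.4)) = 2.5200
1/(1 + e^{-2.5200}) = 0.9255

0.926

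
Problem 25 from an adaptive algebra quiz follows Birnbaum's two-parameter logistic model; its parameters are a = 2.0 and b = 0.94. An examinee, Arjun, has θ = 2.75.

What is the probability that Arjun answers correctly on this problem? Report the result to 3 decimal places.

P(θ) = 1 / (1 + exp(−a(θ − b)))
Exponent: 2.0 × (2.75 − 0.94) = 3.6200
1/(1 + e^{-3.6200}) = 0.9739

0.974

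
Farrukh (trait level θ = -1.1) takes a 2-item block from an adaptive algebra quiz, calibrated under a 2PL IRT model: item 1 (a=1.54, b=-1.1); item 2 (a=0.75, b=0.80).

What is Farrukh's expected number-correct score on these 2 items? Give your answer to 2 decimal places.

P(θ) = 1 / (1 + exp(−a(θ − b)))
P_1 = 1/(1+e^{0.0000}) = 0.5000
P_2 = 1/(1+e^{1.4250}) = 0.1939
E[score] = 0.5000 + 0.1939 = 0.6939

0.69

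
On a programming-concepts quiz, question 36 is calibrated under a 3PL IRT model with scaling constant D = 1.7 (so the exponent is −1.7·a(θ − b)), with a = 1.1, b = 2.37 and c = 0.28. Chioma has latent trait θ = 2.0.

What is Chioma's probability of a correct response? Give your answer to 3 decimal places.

P(θ) = c + (1 − c) · 1 / (1 + exp(−D·a(θ − b)))
Exponent: 1.7 × 1.1 × (2.0 − 2.37) = -0.6919
1/(1 + e^{0.6919}) = 0.3336
P = 0.28 + 0.72 × 0.3336 = 0.5202

0.520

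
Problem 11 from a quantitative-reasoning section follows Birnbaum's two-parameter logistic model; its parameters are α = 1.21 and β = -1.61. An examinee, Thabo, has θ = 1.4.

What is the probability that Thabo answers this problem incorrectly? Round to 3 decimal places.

0.026

P(θ) = 1 / (1 + exp(−α(θ − β)))
Exponent: 1.21 × (1.4 − (-1.61)) = 3.6421
1/(1 + e^{-3.6421}) = 0.9745
P(incorrect) = 1 − 0.9745 = 0.0255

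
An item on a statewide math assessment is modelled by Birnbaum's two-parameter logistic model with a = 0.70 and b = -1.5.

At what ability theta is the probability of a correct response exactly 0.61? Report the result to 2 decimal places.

-0.86

P(theta) = 1 / (1 + exp(−a(theta − b)))
logit = ln(0.6100/0.3900) = 0.4473
theta = b + logit/(a) = -1.5 + 0.4473/0.7000 = -0.8610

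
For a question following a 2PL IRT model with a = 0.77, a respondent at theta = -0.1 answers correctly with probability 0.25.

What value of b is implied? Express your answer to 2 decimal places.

1.33

P(theta) = 1 / (1 + exp(−a(theta − b)))
logit(0.25) = ln(0.25/0.75) = -1.0986
b = theta − logit/(a) = -0.1 − (-1.0986)/0.7700 = 1.3268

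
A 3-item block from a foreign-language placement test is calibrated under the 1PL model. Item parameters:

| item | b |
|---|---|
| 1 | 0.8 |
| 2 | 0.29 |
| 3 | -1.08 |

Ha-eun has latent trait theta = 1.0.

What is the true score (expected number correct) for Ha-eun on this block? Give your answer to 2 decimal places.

2.11

P(theta) = 1 / (1 + exp(−(theta − b)))
P_1 = 1/(1+e^{-0.2000}) = 0.5498
P_2 = 1/(1+e^{-0.7100}) = 0.6704
P_3 = 1/(1+e^{-2.0800}) = 0.8889
E[score] = 0.5498 + 0.6704 + 0.8889 = 2.1092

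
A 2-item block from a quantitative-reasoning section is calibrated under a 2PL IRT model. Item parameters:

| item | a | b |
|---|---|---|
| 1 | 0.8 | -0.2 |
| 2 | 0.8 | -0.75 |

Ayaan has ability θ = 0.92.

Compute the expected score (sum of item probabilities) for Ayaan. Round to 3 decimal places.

P(θ) = 1 / (1 + exp(−a(θ − b)))
P_1 = 1/(1+e^{-0.8960}) = 0.7101
P_2 = 1/(1+e^{-1.3360}) = 0.7918
E[score] = 0.7101 + 0.7918 = 1.5020

1.502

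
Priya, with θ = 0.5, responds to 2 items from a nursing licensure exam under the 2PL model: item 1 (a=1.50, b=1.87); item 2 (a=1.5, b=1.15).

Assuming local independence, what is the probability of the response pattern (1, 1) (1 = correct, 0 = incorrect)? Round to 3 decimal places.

P(θ) = 1 / (1 + exp(−a(θ − b)))
P_1 = 1/(1+e^{2.0550}) = 0.1135
P_2 = 1/(1+e^{0.9750}) = 0.2739
L = P_1 × P_2 = 0.1135 × 0.2739 = 0.03110

0.031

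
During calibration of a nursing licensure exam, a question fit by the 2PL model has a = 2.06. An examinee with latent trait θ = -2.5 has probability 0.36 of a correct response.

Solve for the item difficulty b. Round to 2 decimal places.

P(θ) = 1 / (1 + exp(−a(θ − b)))
logit(0.36) = ln(0.36/0.64) = -0.5754
b = θ − logit/(a) = -2.5 − (-0.5754)/2.0600 = -2.2207

-2.22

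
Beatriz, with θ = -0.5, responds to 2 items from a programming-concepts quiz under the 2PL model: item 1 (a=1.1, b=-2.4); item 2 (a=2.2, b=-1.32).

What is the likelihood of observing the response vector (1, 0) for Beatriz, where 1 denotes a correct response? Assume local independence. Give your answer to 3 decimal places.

0.126

P(θ) = 1 / (1 + exp(−a(θ − b)))
P_1 = 1/(1+e^{-2.0900}) = 0.8899
P_2 = 1/(1+e^{-1.8040}) = 0.8586
L = P_1 × (1−P_2) = 0.8899 × 0.1414 = 0.12580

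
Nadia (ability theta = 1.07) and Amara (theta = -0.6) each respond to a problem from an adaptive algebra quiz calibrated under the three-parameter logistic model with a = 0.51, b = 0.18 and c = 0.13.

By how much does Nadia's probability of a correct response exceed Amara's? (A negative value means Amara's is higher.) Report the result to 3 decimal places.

P(theta) = c + (1 − c) · 1 / (1 + exp(−a(theta − b)))
P(Nadia) = 0.6621  [exponent 0.4539]
P(Amara) = 0.4796  [exponent -0.3978]
Difference = 0.6621 − 0.4796 = 0.1825

0.182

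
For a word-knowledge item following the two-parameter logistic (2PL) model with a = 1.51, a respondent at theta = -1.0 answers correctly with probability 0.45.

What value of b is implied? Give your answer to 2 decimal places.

P(theta) = 1 / (1 + exp(−a(theta − b)))
logit(0.45) = ln(0.45/0.55) = -0.2007
b = theta − logit/(a) = -1.0 − (-0.2007)/1.5100 = -0.8671

-0.87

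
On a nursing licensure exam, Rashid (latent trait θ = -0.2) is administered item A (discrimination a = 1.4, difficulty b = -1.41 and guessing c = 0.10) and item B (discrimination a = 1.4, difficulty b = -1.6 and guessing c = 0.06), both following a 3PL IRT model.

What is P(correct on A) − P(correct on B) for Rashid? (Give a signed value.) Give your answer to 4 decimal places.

-0.0237

P(θ) = c + (1 − c) · 1 / (1 + exp(−a(θ − b)))
P_A = 0.8603
P_B = 0.8839
P_A − P_B = -0.0237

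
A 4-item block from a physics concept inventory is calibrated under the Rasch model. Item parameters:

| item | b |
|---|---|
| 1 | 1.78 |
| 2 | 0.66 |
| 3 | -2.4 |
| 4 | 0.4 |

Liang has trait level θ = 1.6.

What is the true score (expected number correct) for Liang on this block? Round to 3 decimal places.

2.925

P(θ) = 1 / (1 + exp(−(θ − b)))
P_1 = 1/(1+e^{0.1800}) = 0.4551
P_2 = 1/(1+e^{-0.9400}) = 0.7191
P_3 = 1/(1+e^{-4.0000}) = 0.9820
P_4 = 1/(1+e^{-1.2000}) = 0.7685
E[score] = 0.4551 + 0.7191 + 0.9820 + 0.7685 = 2.9248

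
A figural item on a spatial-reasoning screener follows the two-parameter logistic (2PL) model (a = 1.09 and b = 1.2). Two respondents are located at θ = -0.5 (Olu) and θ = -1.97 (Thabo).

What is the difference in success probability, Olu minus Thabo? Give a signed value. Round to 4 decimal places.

P(θ) = 1 / (1 + exp(−a(θ − b)))
P(Olu) = 0.1355  [exponent -1.8530]
P(Thabo) = 0.0306  [exponent -3.4553]
Difference = 0.1355 − 0.0306 = 0.1049

0.1049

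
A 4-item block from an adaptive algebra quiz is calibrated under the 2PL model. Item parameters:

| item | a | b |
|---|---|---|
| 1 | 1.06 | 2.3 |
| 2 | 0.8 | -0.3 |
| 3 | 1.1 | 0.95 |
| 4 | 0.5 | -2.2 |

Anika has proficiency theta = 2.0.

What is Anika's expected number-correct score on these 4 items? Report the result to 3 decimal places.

2.935

P(theta) = 1 / (1 + exp(−a(theta − b)))
P_1 = 1/(1+e^{0.3180}) = 0.4212
P_2 = 1/(1+e^{-1.8400}) = 0.8629
P_3 = 1/(1+e^{-1.1550}) = 0.7604
P_4 = 1/(1+e^{-2.1000}) = 0.8909
E[score] = 0.4212 + 0.8629 + 0.7604 + 0.8909 = 2.9354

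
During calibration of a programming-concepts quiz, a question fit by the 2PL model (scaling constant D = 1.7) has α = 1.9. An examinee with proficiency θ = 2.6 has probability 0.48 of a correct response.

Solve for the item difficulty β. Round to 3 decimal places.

P(θ) = 1 / (1 + exp(−D·α(θ − β)))
logit(0.48) = ln(0.48/0.52) = -0.0800
β = θ − logit/(1.7·α) = 2.6 − (-0.0800)/3.2300 = 2.6248

2.625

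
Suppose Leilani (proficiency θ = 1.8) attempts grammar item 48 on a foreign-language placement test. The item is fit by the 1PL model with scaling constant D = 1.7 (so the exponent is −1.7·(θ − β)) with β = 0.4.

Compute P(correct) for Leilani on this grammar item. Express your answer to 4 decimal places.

0.9153

P(θ) = 1 / (1 + exp(−D·(θ − β)))
Exponent: 1.7 × (1.8 − 0.4) = 2.3800
1/(1 + e^{-2.3800}) = 0.9153
P = 0.9153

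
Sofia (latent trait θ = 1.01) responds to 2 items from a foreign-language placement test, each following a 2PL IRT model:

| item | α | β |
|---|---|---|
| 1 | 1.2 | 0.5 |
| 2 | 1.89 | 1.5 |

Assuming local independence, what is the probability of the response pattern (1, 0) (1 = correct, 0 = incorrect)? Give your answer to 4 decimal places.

P(θ) = 1 / (1 + exp(−α(θ − β)))
P_1 = 1/(1+e^{-0.6120}) = 0.6484
P_2 = 1/(1+e^{0.9261}) = 0.2837
L = P_1 × (1−P_2) = 0.6484 × 0.7163 = 0.46444

0.4644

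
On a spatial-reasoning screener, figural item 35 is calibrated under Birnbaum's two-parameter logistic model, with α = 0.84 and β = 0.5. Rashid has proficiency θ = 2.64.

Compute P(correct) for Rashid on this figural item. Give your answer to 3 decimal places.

P(θ) = 1 / (1 + exp(−α(θ − β)))
Exponent: 0.84 × (2.64 − 0.5) = 1.7976
1/(1 + e^{-1.7976}) = 0.8579

0.858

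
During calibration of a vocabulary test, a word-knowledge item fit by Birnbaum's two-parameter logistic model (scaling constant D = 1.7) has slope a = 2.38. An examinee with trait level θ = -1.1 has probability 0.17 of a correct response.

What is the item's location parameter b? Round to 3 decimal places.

-0.708

P(θ) = 1 / (1 + exp(−D·a(θ − b)))
logit(0.17) = ln(0.17/0.83) = -1.5856
b = θ − logit/(1.7·a) = -1.1 − (-1.5856)/4.0460 = -0.7081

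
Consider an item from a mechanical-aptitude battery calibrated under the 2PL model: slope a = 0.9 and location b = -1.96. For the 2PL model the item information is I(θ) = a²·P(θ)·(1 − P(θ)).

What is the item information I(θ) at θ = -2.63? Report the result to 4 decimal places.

0.1852

P = 1/(1+e^{0.6030}) = 0.3537
P(1−P) = 0.3537 × 0.6463 = 0.2286
I = a² × P(1−P) = 0.9² × 0.2286 = 0.18515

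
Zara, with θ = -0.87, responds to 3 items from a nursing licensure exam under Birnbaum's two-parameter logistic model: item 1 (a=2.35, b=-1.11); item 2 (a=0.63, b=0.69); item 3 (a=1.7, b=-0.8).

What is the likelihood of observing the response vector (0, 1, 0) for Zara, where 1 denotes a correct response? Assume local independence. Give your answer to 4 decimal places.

0.0523

P(θ) = 1 / (1 + exp(−a(θ − b)))
P_1 = 1/(1+e^{-0.5640}) = 0.6374
P_2 = 1/(1+e^{0.9828}) = 0.2723
P_3 = 1/(1+e^{0.1190}) = 0.4703
L = (1−P_1) × P_2 × (1−P_3) = 0.3626 × 0.2723 × 0.5297 = 0.05231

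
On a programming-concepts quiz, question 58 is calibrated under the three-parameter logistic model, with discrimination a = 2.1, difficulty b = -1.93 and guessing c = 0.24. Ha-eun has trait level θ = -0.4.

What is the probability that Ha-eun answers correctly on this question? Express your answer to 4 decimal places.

0.9706

P(θ) = c + (1 − c) · 1 / (1 + exp(−a(θ − b)))
Exponent: 2.1 × (-0.4 − (-1.93)) = 3.2130
1/(1 + e^{-3.2130}) = 0.9613
P = 0.24 + 0.76 × 0.9613 = 0.9706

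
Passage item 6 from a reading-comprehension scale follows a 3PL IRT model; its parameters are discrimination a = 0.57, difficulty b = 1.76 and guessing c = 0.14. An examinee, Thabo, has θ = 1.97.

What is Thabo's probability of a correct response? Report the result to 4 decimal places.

0.5957

P(θ) = c + (1 − c) · 1 / (1 + exp(−a(θ − b)))
Exponent: 0.57 × (1.97 − 1.76) = 0.1197
1/(1 + e^{-0.1197}) = 0.5299
P = 0.14 + 0.86 × 0.5299 = 0.5957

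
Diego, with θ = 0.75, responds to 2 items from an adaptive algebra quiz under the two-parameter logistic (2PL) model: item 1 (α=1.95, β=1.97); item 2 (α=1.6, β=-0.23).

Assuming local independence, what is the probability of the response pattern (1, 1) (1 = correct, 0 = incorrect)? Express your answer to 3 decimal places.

P(θ) = 1 / (1 + exp(−α(θ − β)))
P_1 = 1/(1+e^{2.3790}) = 0.0848
P_2 = 1/(1+e^{-1.5680}) = 0.8275
L = P_1 × P_2 = 0.0848 × 0.8275 = 0.07016

0.070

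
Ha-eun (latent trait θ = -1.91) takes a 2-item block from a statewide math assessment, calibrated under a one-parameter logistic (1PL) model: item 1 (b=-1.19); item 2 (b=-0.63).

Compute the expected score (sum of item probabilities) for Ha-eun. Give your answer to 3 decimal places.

P(θ) = 1 / (1 + exp(−(θ − b)))
P_1 = 1/(1+e^{0.7200}) = 0.3274
P_2 = 1/(1+e^{1.2800}) = 0.2176
E[score] = 0.3274 + 0.2176 = 0.5449

0.545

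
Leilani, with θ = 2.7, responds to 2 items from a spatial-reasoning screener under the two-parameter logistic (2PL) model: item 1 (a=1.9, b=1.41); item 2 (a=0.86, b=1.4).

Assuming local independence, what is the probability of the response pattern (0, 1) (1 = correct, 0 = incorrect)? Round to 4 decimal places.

P(θ) = 1 / (1 + exp(−a(θ − b)))
P_1 = 1/(1+e^{-2.4510}) = 0.9206
P_2 = 1/(1+e^{-1.1180}) = 0.7536
L = (1−P_1) × P_2 = 0.0794 × 0.7536 = 0.05981

0.0598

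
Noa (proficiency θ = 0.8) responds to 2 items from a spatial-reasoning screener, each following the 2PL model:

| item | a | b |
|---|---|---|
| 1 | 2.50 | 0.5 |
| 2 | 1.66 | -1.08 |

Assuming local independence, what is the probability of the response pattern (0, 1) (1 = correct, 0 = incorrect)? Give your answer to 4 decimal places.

P(θ) = 1 / (1 + exp(−a(θ − b)))
P_1 = 1/(1+e^{-0.7500}) = 0.6792
P_2 = 1/(1+e^{-3.1208}) = 0.9577
L = (1−P_1) × P_2 = 0.3208 × 0.9577 = 0.30726

0.3073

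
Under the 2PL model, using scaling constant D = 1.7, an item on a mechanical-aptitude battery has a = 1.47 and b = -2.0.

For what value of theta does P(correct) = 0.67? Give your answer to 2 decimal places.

P(theta) = 1 / (1 + exp(−D·a(theta − b)))
logit = ln(0.6700/0.3300) = 0.7082
theta = b + logit/(1.7·a) = -2.0 + 0.7082/2.4990 = -1.7166

-1.72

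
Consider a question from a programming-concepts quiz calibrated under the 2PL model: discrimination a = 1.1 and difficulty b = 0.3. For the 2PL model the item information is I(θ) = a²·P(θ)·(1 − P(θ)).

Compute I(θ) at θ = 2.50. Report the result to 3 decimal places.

0.091

P = 1/(1+e^{-2.4200}) = 0.9183
P(1−P) = 0.9183 × 0.0817 = 0.0750
I = a² × P(1−P) = 1.1² × 0.0750 = 0.09074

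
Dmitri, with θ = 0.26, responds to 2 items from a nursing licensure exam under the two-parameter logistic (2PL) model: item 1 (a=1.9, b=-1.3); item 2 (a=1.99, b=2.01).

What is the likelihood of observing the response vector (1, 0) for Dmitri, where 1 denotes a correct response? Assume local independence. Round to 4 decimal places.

0.9226

P(θ) = 1 / (1 + exp(−a(θ − b)))
P_1 = 1/(1+e^{-2.9640}) = 0.9509
P_2 = 1/(1+e^{3.4825}) = 0.0298
L = P_1 × (1−P_2) = 0.9509 × 0.9702 = 0.92257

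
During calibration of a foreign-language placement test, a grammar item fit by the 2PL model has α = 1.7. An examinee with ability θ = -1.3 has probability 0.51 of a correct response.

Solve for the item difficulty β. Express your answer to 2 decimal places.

-1.32

P(θ) = 1 / (1 + exp(−α(θ − β)))
logit(0.51) = ln(0.51/0.49) = 0.0400
β = θ − logit/(α) = -1.3 − 0.0400/1.7000 = -1.3235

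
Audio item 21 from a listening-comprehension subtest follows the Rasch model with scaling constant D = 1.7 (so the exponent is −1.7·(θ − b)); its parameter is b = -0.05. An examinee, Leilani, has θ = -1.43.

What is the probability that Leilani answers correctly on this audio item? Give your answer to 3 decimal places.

P(θ) = 1 / (1 + exp(−D·(θ − b)))
Exponent: 1.7 × (-1.43 − (-0.05)) = -2.3460
1/(1 + e^{2.3460}) = 0.0874
P = 0.0874

0.087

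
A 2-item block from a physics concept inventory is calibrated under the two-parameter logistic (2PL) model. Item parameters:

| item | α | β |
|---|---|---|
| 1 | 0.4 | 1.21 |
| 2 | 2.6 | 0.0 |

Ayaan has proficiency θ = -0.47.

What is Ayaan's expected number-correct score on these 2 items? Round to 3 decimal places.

0.566

P(θ) = 1 / (1 + exp(−α(θ − β)))
P_1 = 1/(1+e^{0.6720}) = 0.3380
P_2 = 1/(1+e^{1.2220}) = 0.2276
E[score] = 0.3380 + 0.2276 = 0.5656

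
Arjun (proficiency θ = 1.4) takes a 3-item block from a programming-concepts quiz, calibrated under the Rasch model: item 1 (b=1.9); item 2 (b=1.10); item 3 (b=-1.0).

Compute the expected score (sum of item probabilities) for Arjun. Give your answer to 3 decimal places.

1.869

P(θ) = 1 / (1 + exp(−(θ − b)))
P_1 = 1/(1+e^{0.5000}) = 0.3775
P_2 = 1/(1+e^{-0.3000}) = 0.5744
P_3 = 1/(1+e^{-2.4000}) = 0.9168
E[score] = 0.3775 + 0.5744 + 0.9168 = 1.8688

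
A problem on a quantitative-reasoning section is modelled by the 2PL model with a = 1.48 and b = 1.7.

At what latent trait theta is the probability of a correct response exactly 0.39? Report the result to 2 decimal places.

1.40

P(theta) = 1 / (1 + exp(−a(theta − b)))
logit = ln(0.3900/0.6100) = -0.4473
theta = b + logit/(a) = 1.7 + (-0.4473)/1.4800 = 1.3978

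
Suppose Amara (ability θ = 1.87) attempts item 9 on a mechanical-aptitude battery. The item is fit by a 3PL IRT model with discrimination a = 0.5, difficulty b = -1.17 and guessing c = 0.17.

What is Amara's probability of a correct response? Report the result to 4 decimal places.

0.8510

P(θ) = c + (1 − c) · 1 / (1 + exp(−a(θ − b)))
Exponent: 0.5 × (1.87 − (-1.17)) = 1.5200
1/(1 + e^{-1.5200}) = 0.8205
P = 0.17 + 0.83 × 0.8205 = 0.8510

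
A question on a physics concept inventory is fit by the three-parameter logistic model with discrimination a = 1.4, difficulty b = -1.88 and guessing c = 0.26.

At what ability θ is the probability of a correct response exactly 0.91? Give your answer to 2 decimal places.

-0.47

P(θ) = c + (1 − c) · 1 / (1 + exp(−a(θ − b)))
Remove guessing floor: (0.91 − 0.26)/(1 − 0.26) = 0.8784
logit = ln(0.8784/0.1216) = 1.9772
θ = b + logit/(a) = -1.88 + 1.9772/1.4000 = -0.4677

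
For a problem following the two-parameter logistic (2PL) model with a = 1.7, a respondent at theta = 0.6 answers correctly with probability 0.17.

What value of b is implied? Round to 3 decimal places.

1.533

P(theta) = 1 / (1 + exp(−a(theta − b)))
logit(0.17) = ln(0.17/0.83) = -1.5856
b = theta − logit/(a) = 0.6 − (-1.5856)/1.7000 = 1.5327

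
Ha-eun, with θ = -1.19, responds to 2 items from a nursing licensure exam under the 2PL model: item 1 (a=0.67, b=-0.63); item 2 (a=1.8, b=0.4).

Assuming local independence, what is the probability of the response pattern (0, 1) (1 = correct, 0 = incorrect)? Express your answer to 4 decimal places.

0.0320

P(θ) = 1 / (1 + exp(−a(θ − b)))
P_1 = 1/(1+e^{0.3752}) = 0.4073
P_2 = 1/(1+e^{2.8620}) = 0.0541
L = (1−P_1) × P_2 = 0.5927 × 0.0541 = 0.03204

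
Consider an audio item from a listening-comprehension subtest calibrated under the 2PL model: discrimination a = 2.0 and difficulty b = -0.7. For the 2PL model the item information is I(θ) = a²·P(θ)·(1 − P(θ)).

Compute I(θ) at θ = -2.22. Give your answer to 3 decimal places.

0.174

P = 1/(1+e^{3.0400}) = 0.0457
P(1−P) = 0.0457 × 0.9543 = 0.0436
I = a² × P(1−P) = 2.0² × 0.0436 = 0.17427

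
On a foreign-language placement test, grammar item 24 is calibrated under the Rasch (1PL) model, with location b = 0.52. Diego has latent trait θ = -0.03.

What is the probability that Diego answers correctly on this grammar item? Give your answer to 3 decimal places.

0.366

P(θ) = 1 / (1 + exp(−(θ − b)))
Exponent: (-0.03 − 0.52) = -0.5500
1/(1 + e^{0.5500}) = 0.3659
P = 0.3659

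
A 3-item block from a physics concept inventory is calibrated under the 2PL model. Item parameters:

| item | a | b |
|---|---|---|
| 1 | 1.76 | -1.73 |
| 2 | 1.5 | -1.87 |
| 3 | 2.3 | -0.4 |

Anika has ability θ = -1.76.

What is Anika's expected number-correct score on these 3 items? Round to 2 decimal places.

P(θ) = 1 / (1 + exp(−a(θ − b)))
P_1 = 1/(1+e^{0.0528}) = 0.4868
P_2 = 1/(1+e^{-0.1650}) = 0.5412
P_3 = 1/(1+e^{3.1280}) = 0.0420
E[score] = 0.4868 + 0.5412 + 0.0420 = 1.0699

1.07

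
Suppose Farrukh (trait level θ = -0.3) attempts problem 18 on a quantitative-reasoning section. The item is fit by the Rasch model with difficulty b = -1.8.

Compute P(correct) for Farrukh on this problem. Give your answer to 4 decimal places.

P(θ) = 1 / (1 + exp(−(θ − b)))
Exponent: (-0.3 − (-1.8)) = 1.5000
1/(1 + e^{-1.5000}) = 0.8176
P = 0.8176

0.8176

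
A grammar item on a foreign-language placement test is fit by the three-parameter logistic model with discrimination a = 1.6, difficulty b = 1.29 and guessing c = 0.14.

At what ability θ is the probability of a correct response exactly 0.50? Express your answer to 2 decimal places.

P(θ) = c + (1 − c) · 1 / (1 + exp(−a(θ − b)))
Remove guessing floor: (0.50 − 0.14)/(1 − 0.14) = 0.4186
logit = ln(0.4186/0.5814) = -0.3285
θ = b + logit/(a) = 1.29 + (-0.3285)/1.6000 = 1.0847

1.08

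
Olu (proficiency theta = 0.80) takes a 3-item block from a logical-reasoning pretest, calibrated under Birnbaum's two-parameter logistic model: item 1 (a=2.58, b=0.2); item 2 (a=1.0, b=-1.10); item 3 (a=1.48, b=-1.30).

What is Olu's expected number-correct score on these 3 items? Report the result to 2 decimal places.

P(theta) = 1 / (1 + exp(−a(theta − b)))
P_1 = 1/(1+e^{-1.5480}) = 0.8246
P_2 = 1/(1+e^{-1.9000}) = 0.8699
P_3 = 1/(1+e^{-3.1080}) = 0.9572
E[score] = 0.8246 + 0.8699 + 0.9572 = 2.6517

2.65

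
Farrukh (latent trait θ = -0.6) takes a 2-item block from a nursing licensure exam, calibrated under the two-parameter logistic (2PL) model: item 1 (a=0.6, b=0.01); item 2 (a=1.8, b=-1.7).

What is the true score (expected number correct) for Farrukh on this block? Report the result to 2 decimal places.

1.29

P(θ) = 1 / (1 + exp(−a(θ − b)))
P_1 = 1/(1+e^{0.3660}) = 0.4095
P_2 = 1/(1+e^{-1.9800}) = 0.8787
E[score] = 0.4095 + 0.8787 = 1.2882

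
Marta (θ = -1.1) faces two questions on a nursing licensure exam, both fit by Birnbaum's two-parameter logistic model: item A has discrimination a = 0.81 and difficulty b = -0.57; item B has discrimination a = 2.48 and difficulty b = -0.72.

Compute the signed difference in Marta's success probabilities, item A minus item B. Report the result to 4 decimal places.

0.1139

P(θ) = 1 / (1 + exp(−a(θ − b)))
P_A = 0.3943
P_B = 0.2804
P_A − P_B = 0.1139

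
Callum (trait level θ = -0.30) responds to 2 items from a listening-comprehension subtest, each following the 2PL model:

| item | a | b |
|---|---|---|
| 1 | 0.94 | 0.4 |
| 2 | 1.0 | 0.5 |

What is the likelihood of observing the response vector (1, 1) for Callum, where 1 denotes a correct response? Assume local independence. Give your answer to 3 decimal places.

0.106

P(θ) = 1 / (1 + exp(−a(θ − b)))
P_1 = 1/(1+e^{0.6580}) = 0.3412
P_2 = 1/(1+e^{0.8000}) = 0.3100
L = P_1 × P_2 = 0.3412 × 0.3100 = 0.10578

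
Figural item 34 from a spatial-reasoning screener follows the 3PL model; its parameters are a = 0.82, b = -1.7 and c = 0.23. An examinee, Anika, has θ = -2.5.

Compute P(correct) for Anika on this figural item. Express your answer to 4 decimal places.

0.4931

P(θ) = c + (1 − c) · 1 / (1 + exp(−a(θ − b)))
Exponent: 0.82 × (-2.5 − (-1.7)) = -0.6560
1/(1 + e^{0.6560}) = 0.3416
P = 0.23 + 0.77 × 0.3416 = 0.4931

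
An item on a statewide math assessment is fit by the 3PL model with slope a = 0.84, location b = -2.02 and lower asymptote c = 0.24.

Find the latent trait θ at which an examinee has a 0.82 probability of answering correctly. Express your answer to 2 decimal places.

-0.63

P(θ) = c + (1 − c) · 1 / (1 + exp(−a(θ − b)))
Remove guessing floor: (0.82 − 0.24)/(1 − 0.24) = 0.7632
logit = ln(0.7632/0.2368) = 1.1701
θ = b + logit/(a) = -2.02 + 1.1701/0.8400 = -0.6271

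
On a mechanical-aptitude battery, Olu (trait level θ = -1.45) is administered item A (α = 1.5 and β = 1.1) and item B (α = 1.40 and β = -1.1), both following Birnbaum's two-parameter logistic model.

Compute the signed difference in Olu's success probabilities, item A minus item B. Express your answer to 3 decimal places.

P(θ) = 1 / (1 + exp(−α(θ − β)))
P_A = 0.0214
P_B = 0.3799
P_A − P_B = -0.3585

-0.359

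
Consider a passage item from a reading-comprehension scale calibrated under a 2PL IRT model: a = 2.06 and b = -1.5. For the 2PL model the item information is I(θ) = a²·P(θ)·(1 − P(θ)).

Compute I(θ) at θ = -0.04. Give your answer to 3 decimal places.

P = 1/(1+e^{-3.0076}) = 0.9529
P(1−P) = 0.9529 × 0.0471 = 0.0449
I = a² × P(1−P) = 2.06² × 0.0449 = 0.19040

0.190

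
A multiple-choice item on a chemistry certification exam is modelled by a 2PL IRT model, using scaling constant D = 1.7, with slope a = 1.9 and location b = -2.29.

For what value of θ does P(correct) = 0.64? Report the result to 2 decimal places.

-2.11

P(θ) = 1 / (1 + exp(−D·a(θ − b)))
logit = ln(0.6400/0.3600) = 0.5754
θ = b + logit/(1.7·a) = -2.29 + 0.5754/3.2300 = -2.1119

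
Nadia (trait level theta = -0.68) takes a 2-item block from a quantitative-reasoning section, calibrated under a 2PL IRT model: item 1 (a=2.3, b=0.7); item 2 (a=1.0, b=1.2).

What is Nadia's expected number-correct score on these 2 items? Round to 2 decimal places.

0.17

P(theta) = 1 / (1 + exp(−a(theta − b)))
P_1 = 1/(1+e^{3.1740}) = 0.0402
P_2 = 1/(1+e^{1.8800}) = 0.1324
E[score] = 0.0402 + 0.1324 = 0.1725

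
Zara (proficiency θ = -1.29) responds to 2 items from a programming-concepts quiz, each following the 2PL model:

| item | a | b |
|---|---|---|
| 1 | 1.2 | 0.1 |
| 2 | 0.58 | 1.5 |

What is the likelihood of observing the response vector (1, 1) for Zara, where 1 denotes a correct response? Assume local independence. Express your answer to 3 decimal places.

0.026

P(θ) = 1 / (1 + exp(−a(θ − b)))
P_1 = 1/(1+e^{1.6680}) = 0.1587
P_2 = 1/(1+e^{1.6182}) = 0.1655
L = P_1 × P_2 = 0.1587 × 0.1655 = 0.02626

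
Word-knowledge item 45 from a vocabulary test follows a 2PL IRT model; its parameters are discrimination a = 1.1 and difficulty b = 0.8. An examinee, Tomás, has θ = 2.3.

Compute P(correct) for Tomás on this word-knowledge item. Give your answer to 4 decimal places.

P(θ) = 1 / (1 + exp(−a(θ − b)))
Exponent: 1.1 × (2.3 − 0.8) = 1.6500
1/(1 + e^{-1.6500}) = 0.8389

0.8389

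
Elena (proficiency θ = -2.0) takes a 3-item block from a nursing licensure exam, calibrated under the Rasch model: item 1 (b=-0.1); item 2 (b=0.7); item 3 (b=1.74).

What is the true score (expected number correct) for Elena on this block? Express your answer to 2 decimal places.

P(θ) = 1 / (1 + exp(−(θ − b)))
P_1 = 1/(1+e^{1.9000}) = 0.1301
P_2 = 1/(1+e^{2.7000}) = 0.0630
P_3 = 1/(1+e^{3.7400}) = 0.0232
E[score] = 0.1301 + 0.0630 + 0.0232 = 0.2163

0.22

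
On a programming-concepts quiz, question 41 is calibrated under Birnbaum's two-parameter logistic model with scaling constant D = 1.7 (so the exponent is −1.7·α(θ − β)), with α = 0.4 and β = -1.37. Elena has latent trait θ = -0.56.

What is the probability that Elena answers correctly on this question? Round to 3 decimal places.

0.634

P(θ) = 1 / (1 + exp(−D·α(θ − β)))
Exponent: 1.7 × 0.4 × (-0.56 − (-1.37)) = 0.5508
1/(1 + e^{-0.5508}) = 0.6343
P = 0.6343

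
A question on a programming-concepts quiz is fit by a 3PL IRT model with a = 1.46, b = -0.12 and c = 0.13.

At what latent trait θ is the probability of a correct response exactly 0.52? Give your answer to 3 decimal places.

P(θ) = c + (1 − c) · 1 / (1 + exp(−a(θ − b)))
Remove guessing floor: (0.52 − 0.13)/(1 − 0.13) = 0.4483
logit = ln(0.4483/0.5517) = -0.2076
θ = b + logit/(a) = -0.12 + (-0.2076)/1.4600 = -0.2622

-0.262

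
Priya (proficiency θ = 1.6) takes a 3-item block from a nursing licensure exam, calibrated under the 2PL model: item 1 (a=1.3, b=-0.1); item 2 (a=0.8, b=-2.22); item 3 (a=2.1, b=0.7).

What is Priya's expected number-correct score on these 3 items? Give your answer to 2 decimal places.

2.72

P(θ) = 1 / (1 + exp(−a(θ − b)))
P_1 = 1/(1+e^{-2.2100}) = 0.9011
P_2 = 1/(1+e^{-3.0560}) = 0.9550
P_3 = 1/(1+e^{-1.8900}) = 0.8688
E[score] = 0.9011 + 0.9550 + 0.8688 = 2.7249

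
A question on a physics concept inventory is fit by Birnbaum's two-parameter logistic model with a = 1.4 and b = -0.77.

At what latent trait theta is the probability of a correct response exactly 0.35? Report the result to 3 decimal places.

-1.212

P(theta) = 1 / (1 + exp(−a(theta − b)))
logit = ln(0.3500/0.6500) = -0.6190
theta = b + logit/(a) = -0.77 + (-0.6190)/1.4000 = -1.2122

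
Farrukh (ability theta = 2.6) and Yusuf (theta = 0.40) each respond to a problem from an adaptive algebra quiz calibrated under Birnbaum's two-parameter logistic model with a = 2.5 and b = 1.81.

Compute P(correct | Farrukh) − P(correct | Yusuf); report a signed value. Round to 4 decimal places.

0.8495

P(theta) = 1 / (1 + exp(−a(theta − b)))
P(Farrukh) = 0.8781  [exponent 1.9750]
P(Yusuf) = 0.0286  [exponent -3.5250]
Difference = 0.8781 − 0.0286 = 0.8495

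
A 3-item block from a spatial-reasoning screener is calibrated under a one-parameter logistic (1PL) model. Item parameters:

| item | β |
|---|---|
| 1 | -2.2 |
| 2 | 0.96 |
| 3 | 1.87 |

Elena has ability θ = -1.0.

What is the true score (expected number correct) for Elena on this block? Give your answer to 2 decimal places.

0.95

P(θ) = 1 / (1 + exp(−(θ − β)))
P_1 = 1/(1+e^{-1.2000}) = 0.7685
P_2 = 1/(1+e^{1.9600}) = 0.1235
P_3 = 1/(1+e^{2.8700}) = 0.0537
E[score] = 0.7685 + 0.1235 + 0.0537 = 0.9456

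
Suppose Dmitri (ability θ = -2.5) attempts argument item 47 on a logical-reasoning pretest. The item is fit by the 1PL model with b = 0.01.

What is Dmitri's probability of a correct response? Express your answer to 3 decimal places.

0.075

P(θ) = 1 / (1 + exp(−(θ − b)))
Exponent: (-2.5 − 0.01) = -2.5100
1/(1 + e^{2.5100}) = 0.0752
P = 0.0752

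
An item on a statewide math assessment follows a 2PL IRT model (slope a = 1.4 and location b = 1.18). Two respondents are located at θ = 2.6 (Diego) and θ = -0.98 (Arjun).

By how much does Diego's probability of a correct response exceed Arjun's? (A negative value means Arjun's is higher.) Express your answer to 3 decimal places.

0.833

P(θ) = 1 / (1 + exp(−a(θ − b)))
P(Diego) = 0.8795  [exponent 1.9880]
P(Arjun) = 0.0464  [exponent -3.0240]
Difference = 0.8795 − 0.0464 = 0.8332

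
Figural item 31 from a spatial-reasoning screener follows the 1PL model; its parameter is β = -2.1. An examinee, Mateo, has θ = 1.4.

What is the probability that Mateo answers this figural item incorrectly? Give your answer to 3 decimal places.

P(θ) = 1 / (1 + exp(−(θ − β)))
Exponent: (1.4 − (-2.1)) = 3.5000
1/(1 + e^{-3.5000}) = 0.9707
P = 0.9707
P(incorrect) = 1 − 0.9707 = 0.0293

0.029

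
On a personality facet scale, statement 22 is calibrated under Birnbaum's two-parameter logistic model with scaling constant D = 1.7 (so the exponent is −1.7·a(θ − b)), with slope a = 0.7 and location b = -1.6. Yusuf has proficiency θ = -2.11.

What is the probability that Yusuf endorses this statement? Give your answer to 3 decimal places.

P(θ) = 1 / (1 + exp(−D·a(θ − b)))
Exponent: 1.7 × 0.7 × (-2.11 − (-1.6)) = -0.6069
1/(1 + e^{0.6069}) = 0.3528
P = 0.3528

0.353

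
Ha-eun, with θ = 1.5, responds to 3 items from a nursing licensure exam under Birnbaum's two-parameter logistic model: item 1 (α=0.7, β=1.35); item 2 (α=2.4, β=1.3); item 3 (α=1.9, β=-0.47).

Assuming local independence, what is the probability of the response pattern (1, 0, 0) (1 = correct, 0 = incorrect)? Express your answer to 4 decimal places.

0.0047

P(θ) = 1 / (1 + exp(−α(θ − β)))
P_1 = 1/(1+e^{-0.1050}) = 0.5262
P_2 = 1/(1+e^{-0.4800}) = 0.6177
P_3 = 1/(1+e^{-3.7430}) = 0.9769
L = P_1 × (1−P_2) × (1−P_3) = 0.5262 × 0.3823 × 0.0231 = 0.00465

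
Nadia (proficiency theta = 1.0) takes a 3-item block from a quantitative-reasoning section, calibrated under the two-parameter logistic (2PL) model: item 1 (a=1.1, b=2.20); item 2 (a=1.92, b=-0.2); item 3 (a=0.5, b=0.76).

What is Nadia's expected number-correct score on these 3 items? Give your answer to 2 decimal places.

1.65

P(theta) = 1 / (1 + exp(−a(theta − b)))
P_1 = 1/(1+e^{1.3200}) = 0.2108
P_2 = 1/(1+e^{-2.3040}) = 0.9092
P_3 = 1/(1+e^{-0.1200}) = 0.5300
E[score] = 0.2108 + 0.9092 + 0.5300 = 1.6500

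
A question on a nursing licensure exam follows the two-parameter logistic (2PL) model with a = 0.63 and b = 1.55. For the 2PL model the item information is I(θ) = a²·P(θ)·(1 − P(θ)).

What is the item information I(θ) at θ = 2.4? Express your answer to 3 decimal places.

P = 1/(1+e^{-0.5355}) = 0.6308
P(1−P) = 0.6308 × 0.3692 = 0.2329
I = a² × P(1−P) = 0.63² × 0.2329 = 0.09244

0.092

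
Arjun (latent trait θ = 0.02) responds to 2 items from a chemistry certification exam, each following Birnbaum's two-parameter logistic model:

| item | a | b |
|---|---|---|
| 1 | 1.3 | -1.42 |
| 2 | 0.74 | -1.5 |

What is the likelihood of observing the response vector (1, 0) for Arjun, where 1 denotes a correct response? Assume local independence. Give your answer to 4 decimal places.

0.2124

P(θ) = 1 / (1 + exp(−a(θ − b)))
P_1 = 1/(1+e^{-1.8720}) = 0.8667
P_2 = 1/(1+e^{-1.1248}) = 0.7549
L = P_1 × (1−P_2) = 0.8667 × 0.2451 = 0.21244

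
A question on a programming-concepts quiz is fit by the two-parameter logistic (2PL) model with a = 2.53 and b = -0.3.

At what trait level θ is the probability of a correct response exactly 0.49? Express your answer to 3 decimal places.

-0.316

P(θ) = 1 / (1 + exp(−a(θ − b)))
logit = ln(0.4900/0.5100) = -0.0400
θ = b + logit/(a) = -0.3 + (-0.0400)/2.5300 = -0.3158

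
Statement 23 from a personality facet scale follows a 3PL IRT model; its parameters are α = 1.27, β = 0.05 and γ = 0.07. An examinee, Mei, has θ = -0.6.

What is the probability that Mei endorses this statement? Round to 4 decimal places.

0.3533

P(θ) = γ + (1 − γ) · 1 / (1 + exp(−α(θ − β)))
Exponent: 1.27 × (-0.6 − 0.05) = -0.8255
1/(1 + e^{0.8255}) = 0.3046
P = 0.07 + 0.93 × 0.3046 = 0.3533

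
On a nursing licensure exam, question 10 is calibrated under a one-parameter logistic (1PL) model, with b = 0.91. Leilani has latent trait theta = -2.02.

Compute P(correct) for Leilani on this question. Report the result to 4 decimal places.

0.0507

P(theta) = 1 / (1 + exp(−(theta − b)))
Exponent: (-2.02 − 0.91) = -2.9300
1/(1 + e^{2.9300}) = 0.0507
P = 0.0507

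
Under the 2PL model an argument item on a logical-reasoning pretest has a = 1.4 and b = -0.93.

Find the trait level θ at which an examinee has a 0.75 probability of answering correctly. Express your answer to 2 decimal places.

-0.15

P(θ) = 1 / (1 + exp(−a(θ − b)))
logit = ln(0.7500/0.2500) = 1.0986
θ = b + logit/(a) = -0.93 + 1.0986/1.4000 = -0.1453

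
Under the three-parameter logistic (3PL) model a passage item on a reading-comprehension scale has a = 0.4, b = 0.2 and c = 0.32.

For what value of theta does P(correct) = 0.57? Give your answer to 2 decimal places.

P(theta) = c + (1 − c) · 1 / (1 + exp(−a(theta − b)))
Remove guessing floor: (0.57 − 0.32)/(1 − 0.32) = 0.3676
logit = ln(0.3676/0.6324) = -0.5423
theta = b + logit/(a) = 0.2 + (-0.5423)/0.4000 = -1.1558

-1.16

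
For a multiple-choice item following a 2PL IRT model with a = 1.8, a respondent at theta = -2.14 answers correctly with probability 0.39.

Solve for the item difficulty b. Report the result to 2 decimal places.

P(theta) = 1 / (1 + exp(−a(theta − b)))
logit(0.39) = ln(0.39/0.61) = -0.4473
b = theta − logit/(a) = -2.14 − (-0.4473)/1.8000 = -1.8915

-1.89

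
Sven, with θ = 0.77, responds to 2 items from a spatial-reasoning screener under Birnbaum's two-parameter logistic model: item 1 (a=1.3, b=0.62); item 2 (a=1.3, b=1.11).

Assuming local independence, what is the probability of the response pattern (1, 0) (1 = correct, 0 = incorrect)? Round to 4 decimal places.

P(θ) = 1 / (1 + exp(−a(θ − b)))
P_1 = 1/(1+e^{-0.1950}) = 0.5486
P_2 = 1/(1+e^{0.4420}) = 0.3913
L = P_1 × (1−P_2) = 0.5486 × 0.6087 = 0.33395

0.3339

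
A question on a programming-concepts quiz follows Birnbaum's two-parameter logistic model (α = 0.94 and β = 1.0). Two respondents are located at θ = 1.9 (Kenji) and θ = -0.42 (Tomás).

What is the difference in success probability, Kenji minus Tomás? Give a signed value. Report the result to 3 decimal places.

P(θ) = 1 / (1 + exp(−α(θ − β)))
P(Kenji) = 0.6997  [exponent 0.8460]
P(Tomás) = 0.2084  [exponent -1.3348]
Difference = 0.6997 − 0.2084 = 0.4914

0.491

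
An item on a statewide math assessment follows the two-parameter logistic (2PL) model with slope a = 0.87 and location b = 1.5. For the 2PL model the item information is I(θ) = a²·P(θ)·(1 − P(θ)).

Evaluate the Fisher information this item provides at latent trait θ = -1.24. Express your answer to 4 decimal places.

P = 1/(1+e^{2.3838}) = 0.0844
P(1−P) = 0.0844 × 0.9156 = 0.0773
I = a² × P(1−P) = 0.87² × 0.0773 = 0.05850

0.0585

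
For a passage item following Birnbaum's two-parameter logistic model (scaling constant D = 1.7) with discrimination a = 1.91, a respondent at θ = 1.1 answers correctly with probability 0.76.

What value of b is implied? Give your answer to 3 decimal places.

0.745

P(θ) = 1 / (1 + exp(−D·a(θ − b)))
logit(0.76) = ln(0.76/0.24) = 1.1527
b = θ − logit/(1.7·a) = 1.1 − 1.1527/3.2470 = 0.7450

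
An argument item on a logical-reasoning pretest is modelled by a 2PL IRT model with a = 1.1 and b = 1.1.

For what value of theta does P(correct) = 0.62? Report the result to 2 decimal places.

1.55

P(theta) = 1 / (1 + exp(−a(theta − b)))
logit = ln(0.6200/0.3800) = 0.4895
theta = b + logit/(a) = 1.1 + 0.4895/1.1000 = 1.5450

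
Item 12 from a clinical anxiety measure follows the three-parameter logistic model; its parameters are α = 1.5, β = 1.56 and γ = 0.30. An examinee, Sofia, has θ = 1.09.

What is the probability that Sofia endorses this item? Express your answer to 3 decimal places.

0.531

P(θ) = γ + (1 − γ) · 1 / (1 + exp(−α(θ − β)))
Exponent: 1.5 × (1.09 − 1.56) = -0.7050
1/(1 + e^{0.7050}) = 0.3307
P = 0.30 + 0.70 × 0.3307 = 0.5315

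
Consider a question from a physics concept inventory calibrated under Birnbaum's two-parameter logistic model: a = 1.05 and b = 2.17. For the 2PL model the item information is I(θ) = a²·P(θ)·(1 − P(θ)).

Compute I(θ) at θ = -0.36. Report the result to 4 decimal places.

P = 1/(1+e^{2.6565}) = 0.0656
P(1−P) = 0.0656 × 0.9344 = 0.0613
I = a² × P(1−P) = 1.05² × 0.0613 = 0.06757

0.0676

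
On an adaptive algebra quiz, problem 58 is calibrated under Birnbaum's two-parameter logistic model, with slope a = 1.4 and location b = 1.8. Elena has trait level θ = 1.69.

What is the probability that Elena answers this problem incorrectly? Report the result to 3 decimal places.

0.538

P(θ) = 1 / (1 + exp(−a(θ − b)))
Exponent: 1.4 × (1.69 − 1.8) = -0.1540
1/(1 + e^{0.1540}) = 0.4616
P(incorrect) = 1 − 0.4616 = 0.5384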